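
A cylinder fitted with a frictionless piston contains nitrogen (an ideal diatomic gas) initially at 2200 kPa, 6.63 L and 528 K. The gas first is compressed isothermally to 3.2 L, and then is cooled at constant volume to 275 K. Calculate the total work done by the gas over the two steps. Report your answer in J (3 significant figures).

Step 1 (isothermal): W = P₁V₁ ln(V₂/V₁) = (14586) ln(3.2/6.63) = -10625 J.
Step 2 (isochoric): W = 0 (constant volume).
W_total = -10625 + 0 = -10625 J.

W_total ≈ -10600 J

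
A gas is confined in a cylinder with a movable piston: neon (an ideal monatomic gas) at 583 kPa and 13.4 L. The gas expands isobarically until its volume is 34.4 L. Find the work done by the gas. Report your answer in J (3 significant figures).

W ≈ 12200 J

Isobaric: W = P ΔV.
W = (583 kPa)(34.4 − 13.4 L) = (583)(21) = 12243 J.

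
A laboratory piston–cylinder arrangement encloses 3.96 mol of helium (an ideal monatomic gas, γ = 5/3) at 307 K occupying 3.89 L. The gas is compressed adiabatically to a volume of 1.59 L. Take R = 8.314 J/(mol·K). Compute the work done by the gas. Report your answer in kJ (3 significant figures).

W ≈ -12.4 kJ

Adiabatic: TV^(γ−1) = const with γ = 5/3.
T₂ = T₁ (V₁/V₂)^(γ−1) = 307 × (3.89/1.59)^0.667 = 307 × 1.816 = 557.4 K.
W_by = nCᵥ(T₁ − T₂) = (3.96)(12.47)(307 − 557.4) = -12366 J.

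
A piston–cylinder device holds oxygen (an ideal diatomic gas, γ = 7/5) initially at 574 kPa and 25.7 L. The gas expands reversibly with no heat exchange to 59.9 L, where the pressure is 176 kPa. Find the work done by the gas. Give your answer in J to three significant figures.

Adiabatic: W = (P₁V₁ − P₂V₂)/(γ − 1) with γ = 7/5.
P₁V₁ = 14752 J, P₂V₂ = 10542 J.
W = (14752 − 10542) / 0.4 = 10524 J.

W ≈ 10500 J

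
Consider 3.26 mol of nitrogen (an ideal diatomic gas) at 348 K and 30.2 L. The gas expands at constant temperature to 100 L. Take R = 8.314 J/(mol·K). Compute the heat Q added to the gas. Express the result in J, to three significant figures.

Isothermal ⇒ ΔU = 0, so Q = W = nRT ln(V₂/V₁).
Q = (3.26)(8.314)(348) ln(100/30.2) = 9432 × 1.197 = 11293 J.

Q ≈ 11300 J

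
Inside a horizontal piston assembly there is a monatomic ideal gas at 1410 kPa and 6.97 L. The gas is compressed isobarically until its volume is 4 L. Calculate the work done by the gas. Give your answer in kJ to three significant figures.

W ≈ -4.19 kJ

Isobaric: W = P ΔV.
W = (1410 kPa)(4 − 6.97 L) = (1410)(-2.97) = -4188 J.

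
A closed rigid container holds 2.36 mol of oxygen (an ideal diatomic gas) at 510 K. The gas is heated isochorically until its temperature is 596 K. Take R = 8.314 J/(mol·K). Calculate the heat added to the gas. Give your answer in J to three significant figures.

Constant volume ⇒ W = 0, so Q = ΔU = nCᵥΔT with Cᵥ = 5R/2 = 20.79 J/(mol·K).
ΔU = (2.36)(20.79)(596 − 510) = 4219 J.

Q ≈ 4220 J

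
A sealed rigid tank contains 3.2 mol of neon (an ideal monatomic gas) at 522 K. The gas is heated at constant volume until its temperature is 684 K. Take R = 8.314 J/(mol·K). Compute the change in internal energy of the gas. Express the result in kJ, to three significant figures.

ΔU ≈ 6.46 kJ

Constant volume ⇒ W = 0, so Q = ΔU = nCᵥΔT with Cᵥ = 3R/2 = 12.47 J/(mol·K).
ΔU = (3.2)(12.47)(684 − 522) = 6465 J.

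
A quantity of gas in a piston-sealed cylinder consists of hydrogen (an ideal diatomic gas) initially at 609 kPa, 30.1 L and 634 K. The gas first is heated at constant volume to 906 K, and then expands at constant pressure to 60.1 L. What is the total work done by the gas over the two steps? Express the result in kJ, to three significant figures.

W_total ≈ 26.1 kJ

Step 1 (isochoric): W = 0 (constant volume).
After step 1: P = 870.3 kPa (V unchanged).
Step 2 (isobaric): W = PΔV = (870.3 kPa)(60.1 − 30.1 L) = 26108 J.
W_total = 0 + 26108 = 26108 J.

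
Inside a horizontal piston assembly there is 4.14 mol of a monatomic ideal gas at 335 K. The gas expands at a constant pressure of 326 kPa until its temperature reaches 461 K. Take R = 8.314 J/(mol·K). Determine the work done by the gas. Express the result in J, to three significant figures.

W ≈ 4340 J

Isobaric: W = P ΔV = nR ΔT.
W = (4.14)(8.314)(461 − 335) = 4337 J.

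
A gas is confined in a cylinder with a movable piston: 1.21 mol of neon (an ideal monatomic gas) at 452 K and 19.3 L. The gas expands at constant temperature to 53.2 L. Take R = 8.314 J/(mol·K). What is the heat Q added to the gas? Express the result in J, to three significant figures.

Isothermal ⇒ ΔU = 0, so Q = W = nRT ln(V₂/V₁).
Q = (1.21)(8.314)(452) ln(53.2/19.3) = 4547 × 1.014 = 4611 J.

Q ≈ 4610 J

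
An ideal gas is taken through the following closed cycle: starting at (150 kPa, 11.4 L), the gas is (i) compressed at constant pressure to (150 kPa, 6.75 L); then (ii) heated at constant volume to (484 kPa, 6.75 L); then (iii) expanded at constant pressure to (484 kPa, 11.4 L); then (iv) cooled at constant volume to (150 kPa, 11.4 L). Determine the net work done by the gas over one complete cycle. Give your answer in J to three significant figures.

Constant-volume legs do no work.
W(i) = (150)(6.75 − 11.4) = -697.5 J; W(iii) = (484)(11.4 − 6.75) = 2251 J.
W_net = -697.5 + 2251 = 1553 J (the clockwise enclosed area).

W_net ≈ 1550 J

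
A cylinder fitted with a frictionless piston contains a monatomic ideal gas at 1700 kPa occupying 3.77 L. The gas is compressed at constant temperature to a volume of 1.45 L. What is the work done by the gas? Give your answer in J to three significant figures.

W ≈ -6120 J

Isothermal: W = nRT ln(V₂/V₁) = P₁V₁ ln(V₂/V₁).
P₁V₁ = (1700 kPa)(3.77 L) = 6409 J.
W = 6409 × ln(1.45/3.77) = 6409 × -0.9555
W_by_gas = -6124 J.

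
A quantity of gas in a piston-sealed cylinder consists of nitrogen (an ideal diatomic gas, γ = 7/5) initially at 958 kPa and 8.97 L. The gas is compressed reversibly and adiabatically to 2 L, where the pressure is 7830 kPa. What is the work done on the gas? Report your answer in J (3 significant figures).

Adiabatic: W = (P₁V₁ − P₂V₂)/(γ − 1) with γ = 7/5.
P₁V₁ = 8593 J, P₂V₂ = 15660 J.
W = (8593 − 15660) / 0.4 = -17667 J.
Work on gas = −W_by = 17667 J.

W ≈ 17700 J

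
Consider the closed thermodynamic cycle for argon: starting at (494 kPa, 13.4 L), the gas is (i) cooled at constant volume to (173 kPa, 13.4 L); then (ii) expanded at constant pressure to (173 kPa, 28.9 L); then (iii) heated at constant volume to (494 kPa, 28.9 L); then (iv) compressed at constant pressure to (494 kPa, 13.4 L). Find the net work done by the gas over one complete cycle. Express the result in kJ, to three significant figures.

Constant-volume legs do no work.
W(ii) = (173)(28.9 − 13.4) = 2681 J; W(iv) = (494)(13.4 − 28.9) = -7657 J.
W_net = 2681 − 7657 = -4976 J (the counter-clockwise enclosed area).

W_net ≈ -4.98 kJ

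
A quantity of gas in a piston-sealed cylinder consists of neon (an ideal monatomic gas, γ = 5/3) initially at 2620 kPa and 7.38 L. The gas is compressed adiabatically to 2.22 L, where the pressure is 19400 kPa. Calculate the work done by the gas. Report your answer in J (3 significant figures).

Adiabatic: W = (P₁V₁ − P₂V₂)/(γ − 1) with γ = 5/3.
P₁V₁ = 19336 J, P₂V₂ = 43068 J.
W = (19336 − 43068) / 0.6667 = -35599 J.

W ≈ -35600 J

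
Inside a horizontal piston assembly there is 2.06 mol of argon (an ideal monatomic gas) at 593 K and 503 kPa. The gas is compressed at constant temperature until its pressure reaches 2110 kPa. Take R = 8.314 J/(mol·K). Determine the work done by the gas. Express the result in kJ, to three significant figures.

W ≈ -14.6 kJ

Isothermal process: W = nRT ln(V₂/V₁) = nRT ln(P₁/P₂).
W = (2.06)(8.314)(593) × ln(503/2110)
  = 10156 × ln(0.2384) = 10156 × -1.434
W_by_gas = -14563 J.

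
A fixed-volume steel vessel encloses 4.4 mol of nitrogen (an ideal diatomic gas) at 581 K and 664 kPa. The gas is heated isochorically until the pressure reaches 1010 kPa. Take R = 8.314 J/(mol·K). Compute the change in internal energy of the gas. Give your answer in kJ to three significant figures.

ΔU ≈ 27.7 kJ

Constant volume ⇒ W = 0, so Q = ΔU = nCᵥΔT with Cᵥ = 5R/2 = 20.79 J/(mol·K).
At constant V, T₂/T₁ = P₂/P₁ ⇒ ΔT = T₁(P₂/P₁ − 1) = 581·(1010/664 − 1) = 302.8 K.
ΔU = (4.4)(20.79)(302.8) = 27688 J.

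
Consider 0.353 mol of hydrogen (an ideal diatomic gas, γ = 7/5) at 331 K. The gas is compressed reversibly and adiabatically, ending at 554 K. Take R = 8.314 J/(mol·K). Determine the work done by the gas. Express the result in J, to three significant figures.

W ≈ -1640 J

Adiabatic ⇒ Q = 0, so W_by = −ΔU = nCᵥ(T₁ − T₂).
Cᵥ = 5R/2 = 20.79 J/(mol·K).
W = (0.353)(20.79)(331 − 554) = -1636 J.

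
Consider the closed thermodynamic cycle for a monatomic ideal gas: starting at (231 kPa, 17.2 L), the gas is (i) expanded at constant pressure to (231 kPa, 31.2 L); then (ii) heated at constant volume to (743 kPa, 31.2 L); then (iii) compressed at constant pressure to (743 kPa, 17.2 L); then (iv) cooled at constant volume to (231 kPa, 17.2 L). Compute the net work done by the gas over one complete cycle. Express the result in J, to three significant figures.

Constant-volume legs do no work.
W(i) = (231)(31.2 − 17.2) = 3234 J; W(iii) = (743)(17.2 − 31.2) = -10402 J.
W_net = 3234 − 10402 = -7168 J (the counter-clockwise enclosed area).

W_net ≈ -7170 J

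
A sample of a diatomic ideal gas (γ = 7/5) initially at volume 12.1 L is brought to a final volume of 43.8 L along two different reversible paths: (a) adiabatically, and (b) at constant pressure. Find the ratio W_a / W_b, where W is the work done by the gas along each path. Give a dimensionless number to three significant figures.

W_a / W_b ≈ 0.384

Path (a) adiabatic: W = P₁V₁(1 − (V₁/V₂)^(γ−1))/(γ−1) → W_a/(P₁V₁) = 1.006.
Path (b) isobaric: W = P₁(V₂ − V₁) → W_b/(P₁V₁) = 2.62.
W_a / W_b = 1.006 / 2.62 = 0.3838.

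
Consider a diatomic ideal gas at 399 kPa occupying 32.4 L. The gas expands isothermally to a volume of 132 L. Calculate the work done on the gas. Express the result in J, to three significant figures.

W ≈ -18200 J

Isothermal: W = nRT ln(V₂/V₁) = P₁V₁ ln(V₂/V₁).
P₁V₁ = (399 kPa)(32.4 L) = 12928 J.
W = 12928 × ln(132/32.4) = 12928 × 1.405
W_by_gas = 18159 J; work on gas = −W_by = -18159 J.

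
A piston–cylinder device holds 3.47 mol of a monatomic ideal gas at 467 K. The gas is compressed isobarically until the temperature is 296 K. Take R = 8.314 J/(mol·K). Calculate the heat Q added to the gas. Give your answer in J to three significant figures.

Q ≈ -12300 J

Isobaric: W = nRΔT = (3.47)(8.314)(-171) = -4933 J.
ΔU = nCᵥΔT with Cᵥ = 3R/2: ΔU = (3.47)(12.47)(-171) = -7400 J.
Q = ΔU + W = -7400 − 4933 = -12333 J.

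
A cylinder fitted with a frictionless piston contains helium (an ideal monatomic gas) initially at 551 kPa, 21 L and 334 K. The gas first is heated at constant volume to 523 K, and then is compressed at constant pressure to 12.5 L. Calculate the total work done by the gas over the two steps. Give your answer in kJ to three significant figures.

W_total ≈ -7.33 kJ

Step 1 (isochoric): W = 0 (constant volume).
After step 1: P = 862.8 kPa (V unchanged).
Step 2 (isobaric): W = PΔV = (862.8 kPa)(12.5 − 21 L) = -7334 J.
W_total = 0 − 7334 = -7334 J.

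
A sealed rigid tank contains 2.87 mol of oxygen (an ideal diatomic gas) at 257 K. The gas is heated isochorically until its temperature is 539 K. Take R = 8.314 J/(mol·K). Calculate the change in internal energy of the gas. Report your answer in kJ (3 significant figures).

ΔU ≈ 16.8 kJ

Constant volume ⇒ W = 0, so Q = ΔU = nCᵥΔT with Cᵥ = 5R/2 = 20.79 J/(mol·K).
ΔU = (2.87)(20.79)(539 − 257) = 16822 J.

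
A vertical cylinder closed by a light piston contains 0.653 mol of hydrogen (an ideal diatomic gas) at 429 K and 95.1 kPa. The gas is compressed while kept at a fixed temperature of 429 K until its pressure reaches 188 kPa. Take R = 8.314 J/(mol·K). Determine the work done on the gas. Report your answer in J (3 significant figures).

Isothermal process: W = nRT ln(V₂/V₁) = nRT ln(P₁/P₂).
W = (0.653)(8.314)(429) × ln(95.1/188)
  = 2329 × ln(0.5059) = 2329 × -0.6815
W_by_gas = -1587 J; work on gas = −W_by = 1587 J.

W ≈ 1590 J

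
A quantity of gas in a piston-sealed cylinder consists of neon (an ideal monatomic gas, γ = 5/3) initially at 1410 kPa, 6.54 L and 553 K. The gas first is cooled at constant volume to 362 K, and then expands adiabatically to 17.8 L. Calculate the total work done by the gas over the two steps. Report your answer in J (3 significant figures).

Step 1 (isochoric): W = 0 (constant volume).
After step 1: P = 923 kPa (V unchanged).
Step 2 (adiabatic): W = (P₁V₁ − P₂V₂)/(γ−1) = (6036 − 3097)/0.667 = 4410 J.
W_total = 0 + 4410 = 4410 J.

W_total ≈ 4410 J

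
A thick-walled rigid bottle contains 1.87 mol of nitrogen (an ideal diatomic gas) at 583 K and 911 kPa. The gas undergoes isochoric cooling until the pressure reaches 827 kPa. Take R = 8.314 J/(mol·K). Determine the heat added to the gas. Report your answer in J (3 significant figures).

Constant volume ⇒ W = 0, so Q = ΔU = nCᵥΔT with Cᵥ = 5R/2 = 20.79 J/(mol·K).
At constant V, T₂/T₁ = P₂/P₁ ⇒ ΔT = T₁(P₂/P₁ − 1) = 583·(827/911 − 1) = -53.76 K.
ΔU = (1.87)(20.79)(-53.76) = -2089 J.

Q ≈ -2090 J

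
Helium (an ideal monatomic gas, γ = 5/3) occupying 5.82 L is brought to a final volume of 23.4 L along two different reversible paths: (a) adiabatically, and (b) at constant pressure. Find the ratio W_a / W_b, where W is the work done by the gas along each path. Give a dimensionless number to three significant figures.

Path (a) adiabatic: W = P₁V₁(1 − (V₁/V₂)^(γ−1))/(γ−1) → W_a/(P₁V₁) = 0.9068.
Path (b) isobaric: W = P₁(V₂ − V₁) → W_b/(P₁V₁) = 3.021.
W_a / W_b = 0.9068 / 3.021 = 0.3002.

W_a / W_b ≈ 0.300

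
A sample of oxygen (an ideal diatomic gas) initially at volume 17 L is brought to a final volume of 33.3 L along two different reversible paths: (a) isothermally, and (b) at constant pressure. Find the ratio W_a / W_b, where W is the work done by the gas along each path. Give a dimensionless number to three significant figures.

W_a / W_b ≈ 0.701

Path (a) isothermal: W = P₁V₁ ln(V₂/V₁) → W_a/(P₁V₁) = 0.6723.
Path (b) isobaric: W = P₁(V₂ − V₁) → W_b/(P₁V₁) = 0.9588.
W_a / W_b = 0.6723 / 0.9588 = 0.7012.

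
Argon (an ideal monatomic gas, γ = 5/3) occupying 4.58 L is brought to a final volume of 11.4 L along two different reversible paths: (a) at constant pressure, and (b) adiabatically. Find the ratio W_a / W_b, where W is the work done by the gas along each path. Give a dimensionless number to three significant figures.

W_a / W_b ≈ 2.18

Path (a) isobaric: W = P₁(V₂ − V₁) → W_a/(P₁V₁) = 1.489.
Path (b) adiabatic: W = P₁V₁(1 − (V₁/V₂)^(γ−1))/(γ−1) → W_b/(P₁V₁) = 0.6833.
W_a / W_b = 1.489 / 0.6833 = 2.179.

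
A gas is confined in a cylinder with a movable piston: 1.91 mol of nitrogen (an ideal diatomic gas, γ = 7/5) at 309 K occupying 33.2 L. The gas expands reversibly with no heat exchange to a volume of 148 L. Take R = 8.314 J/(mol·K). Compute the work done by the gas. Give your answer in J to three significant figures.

W ≈ 5520 J

Adiabatic: TV^(γ−1) = const with γ = 7/5.
T₂ = T₁ (V₁/V₂)^(γ−1) = 309 × (33.2/148)^0.4 = 309 × 0.55 = 169.9 K.
W_by = nCᵥ(T₁ − T₂) = (1.91)(20.79)(309 − 169.9) = 5520 J.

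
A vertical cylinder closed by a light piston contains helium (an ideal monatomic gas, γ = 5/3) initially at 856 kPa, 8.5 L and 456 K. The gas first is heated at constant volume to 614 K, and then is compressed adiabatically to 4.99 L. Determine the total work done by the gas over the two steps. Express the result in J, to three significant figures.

Step 1 (isochoric): W = 0 (constant volume).
After step 1: P = 1153 kPa (V unchanged).
Step 2 (adiabatic): W = (P₁V₁ − P₂V₂)/(γ−1) = (9797 − 13974)/0.667 = -6265 J.
W_total = 0 − 6265 = -6265 J.

W_total ≈ -6260 J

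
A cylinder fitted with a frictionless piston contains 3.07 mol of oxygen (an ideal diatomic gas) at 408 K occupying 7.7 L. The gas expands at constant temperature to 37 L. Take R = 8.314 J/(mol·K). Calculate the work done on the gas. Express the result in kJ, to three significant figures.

Isothermal: W = nRT ln(V₂/V₁).
W = (3.07)(8.314)(408) × ln(37/7.7)
  = 10414 × 1.57
W_by_gas = 16346 J; work on gas = −W_by = -16346 J.

W ≈ -16.3 kJ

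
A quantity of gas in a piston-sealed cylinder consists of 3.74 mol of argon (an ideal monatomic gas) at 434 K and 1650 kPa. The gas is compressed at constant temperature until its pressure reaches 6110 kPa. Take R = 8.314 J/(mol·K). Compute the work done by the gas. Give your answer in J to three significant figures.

W ≈ -17700 J

Isothermal process: W = nRT ln(V₂/V₁) = nRT ln(P₁/P₂).
W = (3.74)(8.314)(434) × ln(1650/6110)
  = 13495 × ln(0.27) = 13495 × -1.309
W_by_gas = -17667 J.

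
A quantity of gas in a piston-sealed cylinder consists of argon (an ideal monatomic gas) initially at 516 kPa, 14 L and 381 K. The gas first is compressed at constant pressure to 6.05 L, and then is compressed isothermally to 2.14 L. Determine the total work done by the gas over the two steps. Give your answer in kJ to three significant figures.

Step 1 (isobaric): W = PΔV = (516 kPa)(6.05 − 14 L) = -4102 J.
After step 1: P = 516 kPa, V = 6.05 L, T = 164.6 K.
Step 2 (isothermal): W = P₁V₁ ln(V₂/V₁) = (3122) ln(2.14/6.05) = -3244 J.
W_total = -4102 − 3244 = -7347 J.

W_total ≈ -7.35 kJ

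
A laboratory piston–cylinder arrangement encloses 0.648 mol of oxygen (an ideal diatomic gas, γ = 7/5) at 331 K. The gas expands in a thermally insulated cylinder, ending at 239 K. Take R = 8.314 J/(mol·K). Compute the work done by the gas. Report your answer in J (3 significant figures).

W ≈ 1240 J

Adiabatic ⇒ Q = 0, so W_by = −ΔU = nCᵥ(T₁ − T₂).
Cᵥ = 5R/2 = 20.79 J/(mol·K).
W = (0.648)(20.79)(331 − 239) = 1239 J.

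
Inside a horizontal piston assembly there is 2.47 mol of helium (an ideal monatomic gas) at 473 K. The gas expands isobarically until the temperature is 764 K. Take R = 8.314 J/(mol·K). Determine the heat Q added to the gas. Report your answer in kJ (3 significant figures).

Q ≈ 14.9 kJ

Isobaric: W = nRΔT = (2.47)(8.314)(291) = 5976 J.
ΔU = nCᵥΔT with Cᵥ = 3R/2: ΔU = (2.47)(12.47)(291) = 8964 J.
Q = ΔU + W = 8964 + 5976 = 14940 J.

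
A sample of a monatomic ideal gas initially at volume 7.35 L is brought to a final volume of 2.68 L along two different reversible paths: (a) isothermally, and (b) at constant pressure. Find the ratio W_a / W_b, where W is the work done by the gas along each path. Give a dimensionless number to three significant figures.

Path (a) isothermal: W = P₁V₁ ln(V₂/V₁) → W_a/(P₁V₁) = -1.009.
Path (b) isobaric: W = P₁(V₂ − V₁) → W_b/(P₁V₁) = -0.6354.
W_a / W_b = -1.009 / -0.6354 = 1.588.

W_a / W_b ≈ 1.59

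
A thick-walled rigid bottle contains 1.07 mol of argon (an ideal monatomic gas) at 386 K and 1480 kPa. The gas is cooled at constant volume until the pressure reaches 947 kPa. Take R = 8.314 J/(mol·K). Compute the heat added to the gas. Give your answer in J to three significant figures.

Q ≈ -1850 J

Constant volume ⇒ W = 0, so Q = ΔU = nCᵥΔT with Cᵥ = 3R/2 = 12.47 J/(mol·K).
At constant V, T₂/T₁ = P₂/P₁ ⇒ ΔT = T₁(P₂/P₁ − 1) = 386·(947/1480 − 1) = -139 K.
ΔU = (1.07)(12.47)(-139) = -1855 J.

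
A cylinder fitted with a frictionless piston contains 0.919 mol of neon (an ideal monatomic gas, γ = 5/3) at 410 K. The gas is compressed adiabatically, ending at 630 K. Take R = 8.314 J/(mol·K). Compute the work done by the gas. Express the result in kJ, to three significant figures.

W ≈ -2.52 kJ

Adiabatic ⇒ Q = 0, so W_by = −ΔU = nCᵥ(T₁ − T₂).
Cᵥ = 3R/2 = 12.47 J/(mol·K).
W = (0.919)(12.47)(410 − 630) = -2521 J.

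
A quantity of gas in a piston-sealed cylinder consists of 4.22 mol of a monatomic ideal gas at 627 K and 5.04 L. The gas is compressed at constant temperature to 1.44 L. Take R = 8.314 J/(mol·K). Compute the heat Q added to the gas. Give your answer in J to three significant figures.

Q ≈ -27600 J

Isothermal ⇒ ΔU = 0, so Q = W = nRT ln(V₂/V₁).
Q = (4.22)(8.314)(627) ln(1.44/5.04) = 21998 × -1.253 = -27559 J.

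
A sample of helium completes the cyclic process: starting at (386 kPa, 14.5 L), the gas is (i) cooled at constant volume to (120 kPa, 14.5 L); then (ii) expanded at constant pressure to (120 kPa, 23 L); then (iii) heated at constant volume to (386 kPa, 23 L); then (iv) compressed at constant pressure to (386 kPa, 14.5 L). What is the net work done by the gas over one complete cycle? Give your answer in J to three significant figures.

Constant-volume legs do no work.
W(ii) = (120)(23 − 14.5) = 1020 J; W(iv) = (386)(14.5 − 23) = -3281 J.
W_net = 1020 − 3281 = -2261 J (the counter-clockwise enclosed area).

W_net ≈ -2260 J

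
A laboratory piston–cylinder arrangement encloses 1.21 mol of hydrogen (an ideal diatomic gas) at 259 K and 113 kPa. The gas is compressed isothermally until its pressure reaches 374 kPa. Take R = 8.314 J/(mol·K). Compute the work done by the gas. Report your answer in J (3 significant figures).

W ≈ -3120 J

Isothermal process: W = nRT ln(V₂/V₁) = nRT ln(P₁/P₂).
W = (1.21)(8.314)(259) × ln(113/374)
  = 2606 × ln(0.3021) = 2606 × -1.197
W_by_gas = -3118 J.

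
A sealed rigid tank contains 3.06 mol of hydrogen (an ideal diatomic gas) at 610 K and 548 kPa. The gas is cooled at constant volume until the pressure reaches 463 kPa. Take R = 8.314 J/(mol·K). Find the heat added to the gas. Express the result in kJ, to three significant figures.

Constant volume ⇒ W = 0, so Q = ΔU = nCᵥΔT with Cᵥ = 5R/2 = 20.79 J/(mol·K).
At constant V, T₂/T₁ = P₂/P₁ ⇒ ΔT = T₁(P₂/P₁ − 1) = 610·(463/548 − 1) = -94.62 K.
ΔU = (3.06)(20.79)(-94.62) = -6018 J.

Q ≈ -6.02 kJ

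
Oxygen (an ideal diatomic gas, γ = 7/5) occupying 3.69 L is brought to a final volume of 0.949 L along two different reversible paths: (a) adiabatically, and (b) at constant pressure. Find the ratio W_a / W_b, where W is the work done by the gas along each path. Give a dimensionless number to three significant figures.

W_a / W_b ≈ 2.43

Path (a) adiabatic: W = P₁V₁(1 − (V₁/V₂)^(γ−1))/(γ−1) → W_a/(P₁V₁) = -1.804.
Path (b) isobaric: W = P₁(V₂ − V₁) → W_b/(P₁V₁) = -0.7428.
W_a / W_b = -1.804 / -0.7428 = 2.428.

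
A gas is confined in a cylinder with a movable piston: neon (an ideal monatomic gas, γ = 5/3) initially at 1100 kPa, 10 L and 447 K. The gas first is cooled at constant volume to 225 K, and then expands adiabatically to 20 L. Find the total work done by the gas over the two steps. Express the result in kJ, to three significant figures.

Step 1 (isochoric): W = 0 (constant volume).
After step 1: P = 553.7 kPa (V unchanged).
Step 2 (adiabatic): W = (P₁V₁ − P₂V₂)/(γ−1) = (5537 − 3488)/0.667 = 3073 J.
W_total = 0 + 3073 = 3073 J.

W_total ≈ 3.07 kJ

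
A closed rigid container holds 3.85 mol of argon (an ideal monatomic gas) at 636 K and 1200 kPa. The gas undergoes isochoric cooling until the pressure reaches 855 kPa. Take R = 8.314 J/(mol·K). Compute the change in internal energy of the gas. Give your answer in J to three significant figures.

ΔU ≈ -8780 J

Constant volume ⇒ W = 0, so Q = ΔU = nCᵥΔT with Cᵥ = 3R/2 = 12.47 J/(mol·K).
At constant V, T₂/T₁ = P₂/P₁ ⇒ ΔT = T₁(P₂/P₁ − 1) = 636·(855/1200 − 1) = -182.8 K.
ΔU = (3.85)(12.47)(-182.8) = -8779 J.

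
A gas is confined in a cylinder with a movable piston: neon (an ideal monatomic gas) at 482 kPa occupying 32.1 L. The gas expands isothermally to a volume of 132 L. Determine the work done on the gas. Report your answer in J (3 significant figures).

Isothermal: W = nRT ln(V₂/V₁) = P₁V₁ ln(V₂/V₁).
P₁V₁ = (482 kPa)(32.1 L) = 15472 J.
W = 15472 × ln(132/32.1) = 15472 × 1.414
W_by_gas = 21877 J; work on gas = −W_by = -21877 J.

W ≈ -21900 J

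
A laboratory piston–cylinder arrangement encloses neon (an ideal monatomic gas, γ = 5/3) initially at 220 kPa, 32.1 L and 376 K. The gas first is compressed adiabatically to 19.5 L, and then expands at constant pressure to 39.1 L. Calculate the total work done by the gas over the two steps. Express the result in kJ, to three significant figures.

W_total ≈ 5.72 kJ

Step 1 (adiabatic): W = (P₁V₁ − P₂V₂)/(γ−1) = (7062 − 9846)/0.667 = -4175 J.
After step 1: P = 504.9 kPa, V = 19.5 L, T = 524.2 K.
Step 2 (isobaric): W = PΔV = (504.9 kPa)(39.1 − 19.5 L) = 9896 J.
W_total = -4175 + 9896 = 5721 J.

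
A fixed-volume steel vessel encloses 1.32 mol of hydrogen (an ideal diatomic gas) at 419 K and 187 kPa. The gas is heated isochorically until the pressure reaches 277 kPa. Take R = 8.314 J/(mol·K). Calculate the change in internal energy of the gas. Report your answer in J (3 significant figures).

Constant volume ⇒ W = 0, so Q = ΔU = nCᵥΔT with Cᵥ = 5R/2 = 20.79 J/(mol·K).
At constant V, T₂/T₁ = P₂/P₁ ⇒ ΔT = T₁(P₂/P₁ − 1) = 419·(277/187 − 1) = 201.7 K.
ΔU = (1.32)(20.79)(201.7) = 5533 J.

ΔU ≈ 5530 J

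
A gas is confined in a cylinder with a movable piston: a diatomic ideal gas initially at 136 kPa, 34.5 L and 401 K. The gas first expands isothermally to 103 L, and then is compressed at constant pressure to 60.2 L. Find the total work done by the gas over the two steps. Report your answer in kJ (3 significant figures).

Step 1 (isothermal): W = P₁V₁ ln(V₂/V₁) = (4692) ln(103/34.5) = 5132 J.
After step 1: P = 45.55 kPa, V = 103 L, T = 401 K.
Step 2 (isobaric): W = PΔV = (45.55 kPa)(60.2 − 103 L) = -1950 J.
W_total = 5132 − 1950 = 3182 J.

W_total ≈ 3.18 kJ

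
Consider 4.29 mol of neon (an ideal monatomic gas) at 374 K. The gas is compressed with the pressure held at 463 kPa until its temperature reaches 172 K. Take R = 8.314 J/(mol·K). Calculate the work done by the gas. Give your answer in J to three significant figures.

Isobaric: W = P ΔV = nR ΔT.
W = (4.29)(8.314)(172 − 374) = -7205 J.

W ≈ -7200 J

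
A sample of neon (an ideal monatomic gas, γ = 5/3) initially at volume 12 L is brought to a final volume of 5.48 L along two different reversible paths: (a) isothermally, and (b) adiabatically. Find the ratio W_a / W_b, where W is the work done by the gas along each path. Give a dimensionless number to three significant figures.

Path (a) isothermal: W = P₁V₁ ln(V₂/V₁) → W_a/(P₁V₁) = -0.7838.
Path (b) adiabatic: W = P₁V₁(1 − (V₁/V₂)^(γ−1))/(γ−1) → W_b/(P₁V₁) = -1.029.
W_a / W_b = -0.7838 / -1.029 = 0.7614.

W_a / W_b ≈ 0.761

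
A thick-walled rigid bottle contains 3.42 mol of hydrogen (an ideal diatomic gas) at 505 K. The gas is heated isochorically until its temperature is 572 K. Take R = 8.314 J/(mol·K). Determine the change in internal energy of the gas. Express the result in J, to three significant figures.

ΔU ≈ 4760 J

Constant volume ⇒ W = 0, so Q = ΔU = nCᵥΔT with Cᵥ = 5R/2 = 20.79 J/(mol·K).
ΔU = (3.42)(20.79)(572 − 505) = 4763 J.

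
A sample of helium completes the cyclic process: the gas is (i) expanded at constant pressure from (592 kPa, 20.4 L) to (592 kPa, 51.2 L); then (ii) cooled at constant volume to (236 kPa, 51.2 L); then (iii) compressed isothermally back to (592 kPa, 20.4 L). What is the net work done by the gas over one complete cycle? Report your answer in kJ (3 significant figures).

Leg (i): W = PΔV = (592)(51.2 − 20.4) = 18234 J.
Leg (ii): W = 0.
Leg (iii): W = PᵢVᵢ ln(V_f/Vᵢ) = (12083) ln(20.4/51.2) = -11119 J.
W_net = 18234 − 11119 = 7115 J.

W_net ≈ 7.11 kJ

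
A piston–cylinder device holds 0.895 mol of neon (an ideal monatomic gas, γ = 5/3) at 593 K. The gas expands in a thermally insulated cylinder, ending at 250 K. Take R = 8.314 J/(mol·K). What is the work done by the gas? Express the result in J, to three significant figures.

Adiabatic ⇒ Q = 0, so W_by = −ΔU = nCᵥ(T₁ − T₂).
Cᵥ = 3R/2 = 12.47 J/(mol·K).
W = (0.895)(12.47)(593 − 250) = 3828 J.

W ≈ 3830 J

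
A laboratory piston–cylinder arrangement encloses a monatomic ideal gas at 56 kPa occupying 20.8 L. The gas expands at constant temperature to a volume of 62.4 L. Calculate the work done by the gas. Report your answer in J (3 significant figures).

Isothermal: W = nRT ln(V₂/V₁) = P₁V₁ ln(V₂/V₁).
P₁V₁ = (56 kPa)(20.8 L) = 1165 J.
W = 1165 × ln(62.4/20.8) = 1165 × 1.099
W_by_gas = 1280 J.

W ≈ 1280 J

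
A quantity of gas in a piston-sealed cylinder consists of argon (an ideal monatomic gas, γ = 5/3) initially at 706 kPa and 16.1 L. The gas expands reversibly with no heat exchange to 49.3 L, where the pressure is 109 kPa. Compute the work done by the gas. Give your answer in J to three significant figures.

W ≈ 8990 J

Adiabatic: W = (P₁V₁ − P₂V₂)/(γ − 1) with γ = 5/3.
P₁V₁ = 11367 J, P₂V₂ = 5374 J.
W = (11367 − 5374) / 0.6667 = 8989 J.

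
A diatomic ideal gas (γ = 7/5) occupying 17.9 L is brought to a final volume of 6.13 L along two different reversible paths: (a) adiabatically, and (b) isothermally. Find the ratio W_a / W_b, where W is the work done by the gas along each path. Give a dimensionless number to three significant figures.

W_a / W_b ≈ 1.25

Path (a) adiabatic: W = P₁V₁(1 − (V₁/V₂)^(γ−1))/(γ−1) → W_a/(P₁V₁) = -1.338.
Path (b) isothermal: W = P₁V₁ ln(V₂/V₁) → W_b/(P₁V₁) = -1.072.
W_a / W_b = -1.338 / -1.072 = 1.249.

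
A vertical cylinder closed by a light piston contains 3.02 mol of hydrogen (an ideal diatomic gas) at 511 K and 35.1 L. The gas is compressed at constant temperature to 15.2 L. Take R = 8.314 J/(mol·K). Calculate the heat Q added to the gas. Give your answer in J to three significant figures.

Isothermal ⇒ ΔU = 0, so Q = W = nRT ln(V₂/V₁).
Q = (3.02)(8.314)(511) ln(15.2/35.1) = 12830 × -0.8369 = -10738 J.

Q ≈ -10700 J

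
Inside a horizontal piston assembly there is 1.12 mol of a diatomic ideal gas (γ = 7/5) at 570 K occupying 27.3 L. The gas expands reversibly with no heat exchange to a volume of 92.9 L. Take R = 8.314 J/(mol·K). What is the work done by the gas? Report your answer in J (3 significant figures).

Adiabatic: TV^(γ−1) = const with γ = 7/5.
T₂ = T₁ (V₁/V₂)^(γ−1) = 570 × (27.3/92.9)^0.4 = 570 × 0.6127 = 349.2 K.
W_by = nCᵥ(T₁ − T₂) = (1.12)(20.79)(570 − 349.2) = 5139 J.

W ≈ 5140 J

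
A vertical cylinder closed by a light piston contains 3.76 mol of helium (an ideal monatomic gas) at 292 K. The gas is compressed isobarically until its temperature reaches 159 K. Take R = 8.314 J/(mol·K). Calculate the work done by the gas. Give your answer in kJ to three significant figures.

W ≈ -4.16 kJ

Isobaric: W = P ΔV = nR ΔT.
W = (3.76)(8.314)(159 − 292) = -4158 J.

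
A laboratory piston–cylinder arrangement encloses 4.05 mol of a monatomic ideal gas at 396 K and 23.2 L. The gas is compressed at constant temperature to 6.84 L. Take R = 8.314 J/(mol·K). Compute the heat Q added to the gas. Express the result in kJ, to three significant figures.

Isothermal ⇒ ΔU = 0, so Q = W = nRT ln(V₂/V₁).
Q = (4.05)(8.314)(396) ln(6.84/23.2) = 13334 × -1.221 = -16286 J.

Q ≈ -16.3 kJ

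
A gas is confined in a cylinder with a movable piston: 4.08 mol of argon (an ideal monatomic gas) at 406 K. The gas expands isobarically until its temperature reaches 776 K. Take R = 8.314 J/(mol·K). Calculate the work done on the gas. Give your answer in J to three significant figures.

W ≈ -12600 J

Isobaric: W = P ΔV = nR ΔT.
W = (4.08)(8.314)(776 − 406) = 12551 J.
Work on gas = −W_by = -12551 J.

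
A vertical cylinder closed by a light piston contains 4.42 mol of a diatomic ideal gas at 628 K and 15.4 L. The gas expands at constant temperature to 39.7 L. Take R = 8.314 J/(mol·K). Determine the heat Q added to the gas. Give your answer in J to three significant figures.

Isothermal ⇒ ΔU = 0, so Q = W = nRT ln(V₂/V₁).
Q = (4.42)(8.314)(628) ln(39.7/15.4) = 23078 × 0.947 = 21854 J.

Q ≈ 21900 J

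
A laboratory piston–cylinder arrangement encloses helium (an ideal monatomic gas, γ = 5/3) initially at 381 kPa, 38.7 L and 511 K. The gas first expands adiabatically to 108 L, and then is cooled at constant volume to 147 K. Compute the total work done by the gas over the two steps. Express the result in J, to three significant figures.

Step 1 (adiabatic): W = (P₁V₁ − P₂V₂)/(γ−1) = (14745 − 7439)/0.667 = 10959 J.
Step 2 (isochoric): W = 0 (constant volume).
W_total = 10959 + 0 = 10959 J.

W_total ≈ 11000 J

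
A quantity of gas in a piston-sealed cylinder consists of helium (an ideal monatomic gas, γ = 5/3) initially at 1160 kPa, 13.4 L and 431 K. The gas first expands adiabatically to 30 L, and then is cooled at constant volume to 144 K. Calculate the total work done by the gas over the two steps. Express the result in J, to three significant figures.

Step 1 (adiabatic): W = (P₁V₁ − P₂V₂)/(γ−1) = (15544 − 9083)/0.667 = 9692 J.
Step 2 (isochoric): W = 0 (constant volume).
W_total = 9692 + 0 = 9692 J.

W_total ≈ 9690 J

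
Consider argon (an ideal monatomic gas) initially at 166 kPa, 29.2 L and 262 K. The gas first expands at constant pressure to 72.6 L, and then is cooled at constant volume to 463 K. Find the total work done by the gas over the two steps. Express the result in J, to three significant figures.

Step 1 (isobaric): W = PΔV = (166 kPa)(72.6 − 29.2 L) = 7204 J.
Step 2 (isochoric): W = 0 (constant volume).
W_total = 7204 + 0 = 7204 J.

W_total ≈ 7200 J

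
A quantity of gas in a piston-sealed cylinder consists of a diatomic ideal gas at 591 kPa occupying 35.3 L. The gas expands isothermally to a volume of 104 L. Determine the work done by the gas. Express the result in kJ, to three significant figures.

W ≈ 22.5 kJ

Isothermal: W = nRT ln(V₂/V₁) = P₁V₁ ln(V₂/V₁).
P₁V₁ = (591 kPa)(35.3 L) = 20862 J.
W = 20862 × ln(104/35.3) = 20862 × 1.081
W_by_gas = 22542 J.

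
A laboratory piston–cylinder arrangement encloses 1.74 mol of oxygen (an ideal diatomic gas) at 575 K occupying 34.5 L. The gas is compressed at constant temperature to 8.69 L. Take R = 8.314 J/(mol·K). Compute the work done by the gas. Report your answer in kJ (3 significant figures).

Isothermal: W = nRT ln(V₂/V₁).
W = (1.74)(8.314)(575) × ln(8.69/34.5)
  = 8318 × -1.379
W_by_gas = -11469 J.

W ≈ -11.5 kJ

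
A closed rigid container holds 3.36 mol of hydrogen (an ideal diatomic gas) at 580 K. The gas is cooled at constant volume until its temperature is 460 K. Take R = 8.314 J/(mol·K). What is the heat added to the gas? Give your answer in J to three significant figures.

Constant volume ⇒ W = 0, so Q = ΔU = nCᵥΔT with Cᵥ = 5R/2 = 20.79 J/(mol·K).
ΔU = (3.36)(20.79)(460 − 580) = -8381 J.

Q ≈ -8380 J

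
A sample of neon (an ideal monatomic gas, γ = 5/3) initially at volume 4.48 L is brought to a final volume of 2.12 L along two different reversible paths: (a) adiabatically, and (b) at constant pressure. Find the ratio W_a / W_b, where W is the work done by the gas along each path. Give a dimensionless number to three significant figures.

W_a / W_b ≈ 1.84

Path (a) adiabatic: W = P₁V₁(1 − (V₁/V₂)^(γ−1))/(γ−1) → W_a/(P₁V₁) = -0.9701.
Path (b) isobaric: W = P₁(V₂ − V₁) → W_b/(P₁V₁) = -0.5268.
W_a / W_b = -0.9701 / -0.5268 = 1.842.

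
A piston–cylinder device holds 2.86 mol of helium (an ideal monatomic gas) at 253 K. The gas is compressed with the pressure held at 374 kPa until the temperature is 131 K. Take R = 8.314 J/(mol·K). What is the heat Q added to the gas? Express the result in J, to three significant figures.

Q ≈ -7250 J

Isobaric: W = nRΔT = (2.86)(8.314)(-122) = -2901 J.
ΔU = nCᵥΔT with Cᵥ = 3R/2: ΔU = (2.86)(12.47)(-122) = -4351 J.
Q = ΔU + W = -4351 − 2901 = -7252 J.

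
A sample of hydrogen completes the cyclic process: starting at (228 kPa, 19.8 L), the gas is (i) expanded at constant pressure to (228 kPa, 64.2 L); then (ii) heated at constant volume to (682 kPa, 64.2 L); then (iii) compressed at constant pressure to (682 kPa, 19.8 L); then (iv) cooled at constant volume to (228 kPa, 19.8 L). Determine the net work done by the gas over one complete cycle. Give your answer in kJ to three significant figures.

W_net ≈ -20.2 kJ

Constant-volume legs do no work.
W(i) = (228)(64.2 − 19.8) = 10123 J; W(iii) = (682)(19.8 − 64.2) = -30281 J.
W_net = 10123 − 30281 = -20158 J (the counter-clockwise enclosed area).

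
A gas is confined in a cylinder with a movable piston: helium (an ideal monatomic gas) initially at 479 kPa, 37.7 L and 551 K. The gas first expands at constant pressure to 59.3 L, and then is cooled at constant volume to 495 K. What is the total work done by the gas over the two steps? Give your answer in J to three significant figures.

W_total ≈ 10300 J

Step 1 (isobaric): W = PΔV = (479 kPa)(59.3 − 37.7 L) = 10346 J.
Step 2 (isochoric): W = 0 (constant volume).
W_total = 10346 + 0 = 10346 J.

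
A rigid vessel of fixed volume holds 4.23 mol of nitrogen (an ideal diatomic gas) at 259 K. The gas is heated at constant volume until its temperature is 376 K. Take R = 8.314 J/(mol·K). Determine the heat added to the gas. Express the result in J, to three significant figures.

Constant volume ⇒ W = 0, so Q = ΔU = nCᵥΔT with Cᵥ = 5R/2 = 20.79 J/(mol·K).
ΔU = (4.23)(20.79)(376 − 259) = 10287 J.

Q ≈ 10300 J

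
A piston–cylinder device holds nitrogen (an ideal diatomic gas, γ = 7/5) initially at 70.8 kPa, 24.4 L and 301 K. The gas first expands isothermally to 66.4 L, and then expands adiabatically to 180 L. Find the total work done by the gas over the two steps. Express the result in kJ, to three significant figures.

W_total ≈ 3.15 kJ

Step 1 (isothermal): W = P₁V₁ ln(V₂/V₁) = (1728) ln(66.4/24.4) = 1729 J.
After step 1: P = 26.02 kPa, V = 66.4 L, T = 301 K.
Step 2 (adiabatic): W = (P₁V₁ − P₂V₂)/(γ−1) = (1728 − 1159)/0.4 = 1421 J.
W_total = 1729 + 1421 = 3150 J.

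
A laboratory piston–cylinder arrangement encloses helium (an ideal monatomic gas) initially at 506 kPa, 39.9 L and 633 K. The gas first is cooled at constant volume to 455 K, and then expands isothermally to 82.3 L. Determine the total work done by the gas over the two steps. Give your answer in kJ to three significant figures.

Step 1 (isochoric): W = 0 (constant volume).
After step 1: P = 363.7 kPa (V unchanged).
Step 2 (isothermal): W = P₁V₁ ln(V₂/V₁) = (14512) ln(82.3/39.9) = 10507 J.
W_total = 0 + 10507 = 10507 J.

W_total ≈ 10.5 kJ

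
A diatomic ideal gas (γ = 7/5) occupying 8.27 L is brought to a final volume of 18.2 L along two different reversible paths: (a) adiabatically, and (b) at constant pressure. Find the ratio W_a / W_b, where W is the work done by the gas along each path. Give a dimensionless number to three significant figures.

Path (a) adiabatic: W = P₁V₁(1 − (V₁/V₂)^(γ−1))/(γ−1) → W_a/(P₁V₁) = 0.6765.
Path (b) isobaric: W = P₁(V₂ − V₁) → W_b/(P₁V₁) = 1.201.
W_a / W_b = 0.6765 / 1.201 = 0.5634.

W_a / W_b ≈ 0.563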